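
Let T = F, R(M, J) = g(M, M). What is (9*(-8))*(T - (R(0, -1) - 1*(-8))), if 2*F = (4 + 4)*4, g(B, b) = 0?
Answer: -576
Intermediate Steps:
R(M, J) = 0
F = 16 (F = ((4 + 4)*4)/2 = (8*4)/2 = (½)*32 = 16)
T = 16
(9*(-8))*(T - (R(0, -1) - 1*(-8))) = (9*(-8))*(16 - (0 - 1*(-8))) = -72*(16 - (0 + 8)) = -72*(16 - 1*8) = -72*(16 - 8) = -72*8 = -576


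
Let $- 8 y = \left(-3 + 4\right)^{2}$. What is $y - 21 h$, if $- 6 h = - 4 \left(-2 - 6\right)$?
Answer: $\frac{895}{8} \approx 111.88$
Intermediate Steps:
$y = - \frac{1}{8}$ ($y = - \frac{\left(-3 + 4\right)^{2}}{8} = - \frac{1^{2}}{8} = \left(- \frac{1}{8}\right) 1 = - \frac{1}{8} \approx -0.125$)
$h = - \frac{16}{3}$ ($h = - \frac{\left(-4\right) \left(-2 - 6\right)}{6} = - \frac{\left(-4\right) \left(-8\right)}{6} = \left(- \frac{1}{6}\right) 32 = - \frac{16}{3} \approx -5.3333$)
$y - 21 h = - \frac{1}{8} - -112 = - \frac{1}{8} + 112 = \frac{895}{8}$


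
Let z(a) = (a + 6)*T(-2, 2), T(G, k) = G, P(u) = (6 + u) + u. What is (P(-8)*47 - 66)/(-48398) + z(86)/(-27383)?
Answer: 11791260/662641217 ≈ 0.017794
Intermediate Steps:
P(u) = 6 + 2*u
z(a) = -12 - 2*a (z(a) = (a + 6)*(-2) = (6 + a)*(-2) = -12 - 2*a)
(P(-8)*47 - 66)/(-48398) + z(86)/(-27383) = ((6 + 2*(-8))*47 - 66)/(-48398) + (-12 - 2*86)/(-27383) = ((6 - 16)*47 - 66)*(-1/48398) + (-12 - 172)*(-1/27383) = (-10*47 - 66)*(-1/48398) - 184*(-1/27383) = (-470 - 66)*(-1/48398) + 184/27383 = -536*(-1/48398) + 184/27383 = 268/24199 + 184/27383 = 11791260/662641217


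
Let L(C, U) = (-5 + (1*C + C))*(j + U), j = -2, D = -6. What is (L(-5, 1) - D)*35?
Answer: 735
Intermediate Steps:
L(C, U) = (-5 + 2*C)*(-2 + U) (L(C, U) = (-5 + (1*C + C))*(-2 + U) = (-5 + (C + C))*(-2 + U) = (-5 + 2*C)*(-2 + U))
(L(-5, 1) - D)*35 = ((10 - 5*1 - 4*(-5) + 2*(-5)*1) - 1*(-6))*35 = ((10 - 5 + 20 - 10) + 6)*35 = (15 + 6)*35 = 21*35 = 735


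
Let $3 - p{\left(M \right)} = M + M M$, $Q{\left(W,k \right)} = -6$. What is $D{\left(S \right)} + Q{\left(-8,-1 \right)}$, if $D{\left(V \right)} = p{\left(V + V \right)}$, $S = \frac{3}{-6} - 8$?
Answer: $-275$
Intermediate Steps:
$S = - \frac{17}{2}$ ($S = 3 \left(- \frac{1}{6}\right) - 8 = - \frac{1}{2} - 8 = - \frac{17}{2} \approx -8.5$)
$p{\left(M \right)} = 3 - M - M^{2}$ ($p{\left(M \right)} = 3 - \left(M + M M\right) = 3 - \left(M + M^{2}\right) = 3 - M - M^{2}$)
$D{\left(V \right)} = 3 - 4 V^{2} - 2 V$ ($D{\left(V \right)} = 3 - \left(V + V\right) - \left(V + V\right)^{2} = 3 - 2 V - \left(2 V\right)^{2} = 3 - 2 V - 4 V^{2} = 3 - 4 V^{2} - 2 V$)
$D{\left(S \right)} + Q{\left(-8,-1 \right)} = \left(3 - 4 \left(- \frac{17}{2}\right)^{2} - -17\right) - 6 = \left(3 - 289 + 17\right) - 6 = -269 - 6 = -275$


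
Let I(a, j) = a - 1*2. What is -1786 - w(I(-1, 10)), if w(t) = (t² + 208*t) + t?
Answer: -1168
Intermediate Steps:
I(a, j) = -2 + a (I(a, j) = a - 2 = -2 + a)
w(t) = t² + 209*t
-1786 - w(I(-1, 10)) = -1786 - (-2 - 1)*(209 + (-2 - 1)) = -1786 - (-3)*(209 - 3) = -1786 - (-3)*206 = -1786 - 1*(-618) = -1786 + 618 = -1168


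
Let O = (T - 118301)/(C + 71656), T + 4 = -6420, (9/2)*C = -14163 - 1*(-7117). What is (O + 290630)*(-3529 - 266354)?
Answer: -49478127822472905/630812 ≈ -7.8436e+10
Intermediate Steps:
C = -14092/9 (C = 2*(-14163 - 1*(-7117))/9 = 2*(-14163 + 7117)/9 = (2/9)*(-7046) = -14092/9 ≈ -1565.8)
T = -6424 (T = -4 - 6420 = -6424)
O = -1122525/630812 (O = (-6424 - 118301)/(-14092/9 + 71656) = -124725/630812/9 = -124725*9/630812 = -1122525/630812 ≈ -1.7795)
(O + 290630)*(-3529 - 266354) = (-1122525/630812 + 290630)*(-3529 - 266354) = (183331769035/630812)*(-269883) = -49478127822472905/630812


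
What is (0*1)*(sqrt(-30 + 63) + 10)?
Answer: 0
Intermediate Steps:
(0*1)*(sqrt(-30 + 63) + 10) = 0*(sqrt(33) + 10) = 0*(10 + sqrt(33)) = 0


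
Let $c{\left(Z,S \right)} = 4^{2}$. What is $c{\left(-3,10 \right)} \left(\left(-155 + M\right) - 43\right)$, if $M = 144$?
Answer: $-864$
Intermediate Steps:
$c{\left(Z,S \right)} = 16$
$c{\left(-3,10 \right)} \left(\left(-155 + M\right) - 43\right) = 16 \left(\left(-155 + 144\right) - 43\right) = 16 \left(-11 - 43\right) = 16 \left(-54\right) = -864$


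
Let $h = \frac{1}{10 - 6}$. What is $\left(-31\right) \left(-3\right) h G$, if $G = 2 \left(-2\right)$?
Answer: $-93$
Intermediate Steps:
$G = -4$
$h = \frac{1}{4} \approx 0.25$
$\left(-31\right) \left(-3\right) h G = \left(-31\right) \left(-3\right) \frac{1}{4} \left(-4\right) = 93 \left(-1\right) = -93$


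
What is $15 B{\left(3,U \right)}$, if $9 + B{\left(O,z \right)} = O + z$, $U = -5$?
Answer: $-165$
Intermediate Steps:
$B{\left(O,z \right)} = -9 + O + z$ ($B{\left(O,z \right)} = -9 + \left(O + z\right) = -9 + O + z$)
$15 B{\left(3,U \right)} = 15 \left(-9 + 3 - 5\right) = 15 \left(-11\right) = -165$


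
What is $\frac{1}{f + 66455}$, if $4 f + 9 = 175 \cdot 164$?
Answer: $\frac{4}{294511} \approx 1.3582 \cdot 10^{-5}$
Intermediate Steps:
$f = \frac{28691}{4}$ ($f = - \frac{9}{4} + \frac{175 \cdot 164}{4} = - \frac{9}{4} + \frac{1}{4} \cdot 28700 = - \frac{9}{4} + 7175 = \frac{28691}{4} \approx 7172.8$)
$\frac{1}{f + 66455} = \frac{1}{\frac{28691}{4} + 66455} = \frac{1}{\frac{294511}{4}} = \frac{4}{294511}$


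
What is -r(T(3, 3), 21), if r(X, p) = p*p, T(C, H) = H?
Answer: -441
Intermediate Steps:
r(X, p) = p²
-r(T(3, 3), 21) = -1*21² = -1*441 = -441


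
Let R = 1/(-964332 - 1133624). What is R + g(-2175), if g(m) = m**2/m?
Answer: -4563054301/2097956 ≈ -2175.0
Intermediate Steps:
g(m) = m
R = -1/2097956 (R = 1/(-2097956) = -1/2097956 ≈ -4.7665e-7)
R + g(-2175) = -1/2097956 - 2175 = -4563054301/2097956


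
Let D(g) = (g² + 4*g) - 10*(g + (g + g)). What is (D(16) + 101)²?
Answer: 3481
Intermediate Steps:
D(g) = g² - 26*g (D(g) = (g² + 4*g) - 10*(g + 2*g) = (g² + 4*g) - 30*g = g² - 26*g)
(D(16) + 101)² = (16*(-26 + 16) + 101)² = (16*(-10) + 101)² = (-160 + 101)² = (-59)² = 3481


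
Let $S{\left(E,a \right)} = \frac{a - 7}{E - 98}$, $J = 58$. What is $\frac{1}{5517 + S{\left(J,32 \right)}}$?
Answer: $\frac{8}{44131} \approx 0.00018128$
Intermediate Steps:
$S{\left(E,a \right)} = \frac{-7 + a}{-98 + E}$
$\frac{1}{5517 + S{\left(J,32 \right)}} = \frac{1}{5517 + \frac{-7 + 32}{-98 + 58}} = \frac{1}{5517 + \frac{1}{-40} \cdot 25} = \frac{1}{5517 - \frac{5}{8}} = \frac{1}{\frac{44131}{8}} = \frac{8}{44131}$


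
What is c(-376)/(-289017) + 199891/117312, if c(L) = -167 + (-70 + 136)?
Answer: 409813799/240462144 ≈ 1.7043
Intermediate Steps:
c(L) = -101 (c(L) = -167 + 66 = -101)
c(-376)/(-289017) + 199891/117312 = -101/(-289017) + 199891/117312 = -101*(-1/289017) + 199891*(1/117312) = 101/289017 + 4253/2496 = 409813799/240462144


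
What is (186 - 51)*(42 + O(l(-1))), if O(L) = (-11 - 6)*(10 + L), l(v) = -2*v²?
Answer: -12690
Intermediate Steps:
O(L) = -170 - 17*L (O(L) = -17*(10 + L) = -170 - 17*L)
(186 - 51)*(42 + O(l(-1))) = (186 - 51)*(42 + (-170 - (-34)*(-1)²)) = 135*(42 + (-170 - (-34))) = 135*(42 + (-170 - 17*(-2))) = 135*(42 + (-170 + 34)) = 135*(42 - 136) = 135*(-94) = -12690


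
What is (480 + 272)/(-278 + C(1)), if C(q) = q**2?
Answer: -752/277 ≈ -2.7148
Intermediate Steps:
(480 + 272)/(-278 + C(1)) = (480 + 272)/(-278 + 1**2) = 752/(-278 + 1) = 752/(-277) = 752*(-1/277) = -752/277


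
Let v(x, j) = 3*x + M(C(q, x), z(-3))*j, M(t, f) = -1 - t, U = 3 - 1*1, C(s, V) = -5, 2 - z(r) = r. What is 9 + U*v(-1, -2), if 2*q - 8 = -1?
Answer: -13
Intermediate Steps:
q = 7/2 (q = 4 + (½)*(-1) = 4 - ½ = 7/2 ≈ 3.5000)
z(r) = 2 - r
U = 2 (U = 3 - 1 = 2)
v(x, j) = 3*x + 4*j (v(x, j) = 3*x + (-1 - 1*(-5))*j = 3*x + (-1 + 5)*j = 3*x + 4*j)
9 + U*v(-1, -2) = 9 + 2*(3*(-1) + 4*(-2)) = 9 + 2*(-3 - 8) = 9 + 2*(-11) = 9 - 22 = -13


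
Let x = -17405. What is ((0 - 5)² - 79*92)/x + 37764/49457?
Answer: 1015499471/860799085 ≈ 1.1797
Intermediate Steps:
((0 - 5)² - 79*92)/x + 37764/49457 = ((0 - 5)² - 79*92)/(-17405) + 37764/49457 = ((-5)² - 7268)*(-1/17405) + 37764*(1/49457) = (25 - 7268)*(-1/17405) + 37764/49457 = -7243*(-1/17405) + 37764/49457 = 7243/17405 + 37764/49457 = 1015499471/860799085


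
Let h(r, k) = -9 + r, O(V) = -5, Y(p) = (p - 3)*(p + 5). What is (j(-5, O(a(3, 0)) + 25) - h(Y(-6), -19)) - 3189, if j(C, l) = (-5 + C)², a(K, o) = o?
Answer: -3089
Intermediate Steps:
Y(p) = (-3 + p)*(5 + p)
(j(-5, O(a(3, 0)) + 25) - h(Y(-6), -19)) - 3189 = ((-5 - 5)² - (-9 + (-15 + (-6)² + 2*(-6)))) - 3189 = ((-10)² - (-9 + (-15 + 36 - 12))) - 3189 = (100 - (-9 + 9)) - 3189 = (100 - 1*0) - 3189 = (100 + 0) - 3189 = 100 - 3189 = -3089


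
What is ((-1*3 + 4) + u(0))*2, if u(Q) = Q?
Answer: 2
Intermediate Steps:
((-1*3 + 4) + u(0))*2 = ((-1*3 + 4) + 0)*2 = ((-3 + 4) + 0)*2 = (1 + 0)*2 = 1*2 = 2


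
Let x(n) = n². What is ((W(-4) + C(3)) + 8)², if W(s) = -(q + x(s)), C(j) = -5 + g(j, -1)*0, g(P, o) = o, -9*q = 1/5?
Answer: 341056/2025 ≈ 168.42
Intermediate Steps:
q = -1/45 (q = -⅑/5 = -⅑*⅕ = -1/45 ≈ -0.022222)
C(j) = -5 (C(j) = -5 - 1*0 = -5 + 0 = -5)
W(s) = 1/45 - s² (W(s) = -(-1/45 + s²) = 1/45 - s²)
((W(-4) + C(3)) + 8)² = (((1/45 - 1*(-4)²) - 5) + 8)² = (((1/45 - 1*16) - 5) + 8)² = (((1/45 - 16) - 5) + 8)² = ((-719/45 - 5) + 8)² = (-944/45 + 8)² = (-584/45)² = 341056/2025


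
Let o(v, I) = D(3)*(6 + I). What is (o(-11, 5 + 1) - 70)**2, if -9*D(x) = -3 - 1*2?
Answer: 36100/9 ≈ 4011.1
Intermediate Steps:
D(x) = 5/9 (D(x) = -(-3 - 1*2)/9 = -(-3 - 2)/9 = -1/9*(-5) = 5/9)
o(v, I) = 10/3 + 5*I/9 (o(v, I) = 5*(6 + I)/9 = 10/3 + 5*I/9)
(o(-11, 5 + 1) - 70)**2 = ((10/3 + 5*(5 + 1)/9) - 70)**2 = ((10/3 + (5/9)*6) - 70)**2 = ((10/3 + 10/3) - 70)**2 = (20/3 - 70)**2 = (-190/3)**2 = 36100/9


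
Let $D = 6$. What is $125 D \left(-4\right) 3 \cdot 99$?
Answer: $-891000$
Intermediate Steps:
$125 D \left(-4\right) 3 \cdot 99 = 125 \cdot 6 \left(-4\right) 3 \cdot 99 = 125 \left(\left(-24\right) 3\right) 99 = 125 \left(-72\right) 99 = \left(-9000\right) 99 = -891000$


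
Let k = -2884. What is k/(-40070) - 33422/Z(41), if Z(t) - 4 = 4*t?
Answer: -334683757/1682940 ≈ -198.87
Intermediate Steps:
Z(t) = 4 + 4*t
k/(-40070) - 33422/Z(41) = -2884/(-40070) - 33422/(4 + 4*41) = -2884*(-1/40070) - 33422/(4 + 164) = 1442/20035 - 33422/168 = 1442/20035 - 33422*1/168 = 1442/20035 - 16711/84 = -334683757/1682940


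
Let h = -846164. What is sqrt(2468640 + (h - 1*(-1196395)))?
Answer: sqrt(2818871) ≈ 1678.9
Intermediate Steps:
sqrt(2468640 + (h - 1*(-1196395))) = sqrt(2468640 + (-846164 - 1*(-1196395))) = sqrt(2468640 + (-846164 + 1196395)) = sqrt(2468640 + 350231) = sqrt(2818871)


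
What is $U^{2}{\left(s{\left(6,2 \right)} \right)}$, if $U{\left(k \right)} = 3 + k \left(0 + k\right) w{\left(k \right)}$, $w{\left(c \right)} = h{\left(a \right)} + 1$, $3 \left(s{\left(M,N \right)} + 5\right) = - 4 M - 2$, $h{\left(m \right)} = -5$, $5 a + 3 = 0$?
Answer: $\frac{44849809}{81} \approx 5.537 \cdot 10^{5}$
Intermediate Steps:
$a = - \frac{3}{5}$ ($a = - \frac{3}{5} + \frac{1}{5} \cdot 0 = - \frac{3}{5} + 0 = - \frac{3}{5} \approx -0.6$)
$s{\left(M,N \right)} = - \frac{17}{3} - \frac{4 M}{3}$ ($s{\left(M,N \right)} = -5 + \frac{- 4 M - 2}{3} = -5 + \frac{-2 - 4 M}{3} = -5 - \left(\frac{2}{3} + \frac{4 M}{3}\right) = - \frac{17}{3} - \frac{4 M}{3}$)
$w{\left(c \right)} = -4$ ($w{\left(c \right)} = -5 + 1 = -4$)
$U{\left(k \right)} = 3 - 4 k^{2}$ ($U{\left(k \right)} = 3 + k \left(0 + k\right) \left(-4\right) = 3 + k k \left(-4\right) = 3 + k^{2} \left(-4\right) = 3 - 4 k^{2}$)
$U^{2}{\left(s{\left(6,2 \right)} \right)} = \left(3 - 4 \left(- \frac{17}{3} - 8\right)^{2}\right)^{2} = \left(3 - 4 \left(- \frac{41}{3}\right)^{2}\right)^{2} = \left(3 - \frac{6724}{9}\right)^{2} = \left(- \frac{6697}{9}\right)^{2} = \frac{44849809}{81}$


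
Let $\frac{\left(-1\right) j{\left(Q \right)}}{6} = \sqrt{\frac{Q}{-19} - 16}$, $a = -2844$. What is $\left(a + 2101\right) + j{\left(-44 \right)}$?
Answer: $-743 - \frac{12 i \sqrt{1235}}{19} \approx -743.0 - 22.195 i$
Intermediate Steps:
$j{\left(Q \right)} = - 6 \sqrt{-16 - \frac{Q}{19}}$ ($j{\left(Q \right)} = - 6 \sqrt{\frac{Q}{-19} - 16} = - 6 \sqrt{Q \left(- \frac{1}{19}\right) - 16} = - 6 \sqrt{- \frac{Q}{19} - 16} = - 6 \sqrt{-16 - \frac{Q}{19}}$)
$\left(a + 2101\right) + j{\left(-44 \right)} = \left(-2844 + 2101\right) - \frac{6 \sqrt{-5776 - -836}}{19} = -743 - \frac{6 \sqrt{-5776 + 836}}{19} = -743 - \frac{6 \sqrt{-4940}}{19} = -743 - \frac{6 \cdot 2 i \sqrt{1235}}{19} = -743 - \frac{12 i \sqrt{1235}}{19}$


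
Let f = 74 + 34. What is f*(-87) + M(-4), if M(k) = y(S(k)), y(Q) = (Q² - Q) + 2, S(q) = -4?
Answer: -9374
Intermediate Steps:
y(Q) = 2 + Q² - Q
M(k) = 22 (M(k) = 2 + (-4)² - 1*(-4) = 2 + 16 + 4 = 22)
f = 108
f*(-87) + M(-4) = 108*(-87) + 22 = -9396 + 22 = -9374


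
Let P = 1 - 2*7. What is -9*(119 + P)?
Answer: -954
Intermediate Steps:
P = -13 (P = 1 - 14 = -13)
-9*(119 + P) = -9*(119 - 13) = -9*106 = -954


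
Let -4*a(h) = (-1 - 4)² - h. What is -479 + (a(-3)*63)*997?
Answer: -440156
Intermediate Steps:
a(h) = -25/4 + h/4 (a(h) = -((-1 - 4)² - h)/4 = -((-5)² - h)/4 = -(25 - h)/4 = -25/4 + h/4)
-479 + (a(-3)*63)*997 = -479 + ((-25/4 + (¼)*(-3))*63)*997 = -479 + ((-25/4 - ¾)*63)*997 = -479 - 7*63*997 = -479 - 441*997 = -479 - 439677 = -440156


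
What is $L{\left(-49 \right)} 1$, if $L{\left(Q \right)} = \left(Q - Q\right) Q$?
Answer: $0$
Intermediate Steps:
$L{\left(Q \right)} = 0$ ($L{\left(Q \right)} = 0 Q = 0$)
$L{\left(-49 \right)} 1 = 0 \cdot 1 = 0$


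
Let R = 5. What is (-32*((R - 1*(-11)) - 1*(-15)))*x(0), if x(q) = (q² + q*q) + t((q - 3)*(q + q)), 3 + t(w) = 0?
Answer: 2976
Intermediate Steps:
t(w) = -3 (t(w) = -3 + 0 = -3)
x(q) = -3 + 2*q² (x(q) = (q² + q*q) - 3 = (q² + q²) - 3 = 2*q² - 3 = -3 + 2*q²)
(-32*((R - 1*(-11)) - 1*(-15)))*x(0) = (-32*((5 - 1*(-11)) - 1*(-15)))*(-3 + 2*0²) = (-32*((5 + 11) + 15))*(-3 + 2*0) = (-32*(16 + 15))*(-3 + 0) = -32*31*(-3) = -992*(-3) = 2976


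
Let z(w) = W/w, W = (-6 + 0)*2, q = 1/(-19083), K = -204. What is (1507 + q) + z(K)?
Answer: 488906443/324411 ≈ 1507.1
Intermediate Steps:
q = -1/19083 ≈ -5.2403e-5
W = -12 (W = -6*2 = -12)
z(w) = -12/w
(1507 + q) + z(K) = (1507 - 1/19083) - 12/(-204) = 28758080/19083 - 12*(-1/204) = 28758080/19083 + 1/17 = 488906443/324411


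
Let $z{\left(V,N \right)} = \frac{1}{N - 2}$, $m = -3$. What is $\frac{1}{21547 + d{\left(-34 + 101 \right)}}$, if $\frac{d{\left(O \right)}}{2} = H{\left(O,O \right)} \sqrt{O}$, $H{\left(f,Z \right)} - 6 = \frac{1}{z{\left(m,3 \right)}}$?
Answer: $\frac{21547}{464260077} - \frac{14 \sqrt{67}}{464260077} \approx 4.6165 \cdot 10^{-5}$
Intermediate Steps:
$z{\left(V,N \right)} = \frac{1}{-2 + N}$
$H{\left(f,Z \right)} = 7$ ($H{\left(f,Z \right)} = 6 + \frac{1}{\frac{1}{-2 + 3}} = 6 + \frac{1}{1^{-1}} = 6 + 1^{-1} = 6 + 1 = 7$)
$d{\left(O \right)} = 14 \sqrt{O}$ ($d{\left(O \right)} = 2 \cdot 7 \sqrt{O} = 14 \sqrt{O}$)
$\frac{1}{21547 + d{\left(-34 + 101 \right)}} = \frac{1}{21547 + 14 \sqrt{-34 + 101}} = \frac{1}{21547 + 14 \sqrt{67}}$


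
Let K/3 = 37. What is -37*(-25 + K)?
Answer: -3182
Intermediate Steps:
K = 111 (K = 3*37 = 111)
-37*(-25 + K) = -37*(-25 + 111) = -37*86 = -1*3182 = -3182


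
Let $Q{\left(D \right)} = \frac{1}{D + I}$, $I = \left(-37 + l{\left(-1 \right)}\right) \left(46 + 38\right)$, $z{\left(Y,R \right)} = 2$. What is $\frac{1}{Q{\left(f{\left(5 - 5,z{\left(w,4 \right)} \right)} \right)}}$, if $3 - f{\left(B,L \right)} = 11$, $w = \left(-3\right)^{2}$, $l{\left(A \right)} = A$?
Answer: $-3200$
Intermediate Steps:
$w = 9$
$I = -3192$ ($I = \left(-37 - 1\right) \left(46 + 38\right) = \left(-38\right) 84 = -3192$)
$f{\left(B,L \right)} = -8$ ($f{\left(B,L \right)} = 3 - 11 = -8$)
$Q{\left(D \right)} = \frac{1}{-3192 + D}$ ($Q{\left(D \right)} = \frac{1}{D - 3192} = \frac{1}{-3192 + D}$)
$\frac{1}{Q{\left(f{\left(5 - 5,z{\left(w,4 \right)} \right)} \right)}} = \frac{1}{\frac{1}{-3192 - 8}} = \frac{1}{\frac{1}{-3200}} = \frac{1}{- \frac{1}{3200}} = -3200$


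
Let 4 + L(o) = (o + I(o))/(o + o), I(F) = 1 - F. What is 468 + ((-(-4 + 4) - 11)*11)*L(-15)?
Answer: 28681/30 ≈ 956.03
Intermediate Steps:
L(o) = -4 + 1/(2*o) (L(o) = -4 + (o + (1 - o))/(o + o) = -4 + 1/(2*o))
468 + ((-(-4 + 4) - 11)*11)*L(-15) = 468 + ((-(-4 + 4) - 11)*11)*(-4 + (½)/(-15)) = 468 + ((-1*0 - 11)*11)*(-4 + (½)*(-1/15)) = 468 + ((0 - 11)*11)*(-4 - 1/30) = 468 - 11*11*(-121/30) = 468 - 121*(-121/30) = 468 + 14641/30 = 28681/30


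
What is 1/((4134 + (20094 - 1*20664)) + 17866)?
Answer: 1/21430 ≈ 4.6664e-5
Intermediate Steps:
1/((4134 + (20094 - 1*20664)) + 17866) = 1/((4134 + (20094 - 20664)) + 17866) = 1/((4134 - 570) + 17866) = 1/(3564 + 17866) = 1/21430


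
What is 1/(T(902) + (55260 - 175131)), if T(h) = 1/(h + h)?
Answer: -1804/216247283 ≈ -8.3423e-6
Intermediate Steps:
T(h) = 1/(2*h)
1/(T(902) + (55260 - 175131)) = 1/((½)/902 + (55260 - 175131)) = 1/((½)*(1/902) - 119871) = 1/(1/1804 - 119871) = 1/(-216247283/1804) = -1804/216247283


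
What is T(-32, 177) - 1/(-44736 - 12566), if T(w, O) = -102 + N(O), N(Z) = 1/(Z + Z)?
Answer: -517250740/5071227 ≈ -102.00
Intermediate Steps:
N(Z) = 1/(2*Z)
T(w, O) = -102 + 1/(2*O)
T(-32, 177) - 1/(-44736 - 12566) = (-102 + (1/2)/177) - 1/(-44736 - 12566) = (-102 + (1/2)*(1/177)) - 1/(-57302) = (-102 + 1/354) - 1*(-1/57302) = -36107/354 + 1/57302 = -517250740/5071227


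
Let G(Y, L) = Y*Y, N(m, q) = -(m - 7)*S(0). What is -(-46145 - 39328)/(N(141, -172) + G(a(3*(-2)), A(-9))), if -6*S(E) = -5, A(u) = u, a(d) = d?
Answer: -256419/227 ≈ -1129.6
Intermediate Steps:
S(E) = 5/6 (S(E) = -1/6*(-5) = 5/6)
N(m, q) = 35/6 - 5*m/6 (N(m, q) = -(m - 7)*5/6 = -(-7 + m)*5/6 = -(-35/6 + 5*m/6) = 35/6 - 5*m/6)
G(Y, L) = Y**2
-(-46145 - 39328)/(N(141, -172) + G(a(3*(-2)), A(-9))) = -(-46145 - 39328)/((35/6 - 5/6*141) + (3*(-2))**2) = -(-85473)/((35/6 - 235/2) + (-6)**2) = -(-85473)/(-335/3 + 36) = -(-85473)/(-227/3) = -(-85473)*(-3)/227 = -1*256419/227 = -256419/227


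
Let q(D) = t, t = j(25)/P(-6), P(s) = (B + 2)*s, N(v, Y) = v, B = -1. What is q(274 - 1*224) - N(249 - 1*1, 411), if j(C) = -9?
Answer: -493/2 ≈ -246.50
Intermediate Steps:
P(s) = s (P(s) = (-1 + 2)*s = 1*s = s)
t = 3/2 (t = -9/(-6) = -9*(-⅙) = 3/2 ≈ 1.5000)
q(D) = 3/2
q(274 - 1*224) - N(249 - 1*1, 411) = 3/2 - (249 - 1*1) = 3/2 - (249 - 1) = 3/2 - 1*248 = 3/2 - 248 = -493/2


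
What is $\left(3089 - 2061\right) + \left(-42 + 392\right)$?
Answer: $1378$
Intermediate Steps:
$\left(3089 - 2061\right) + \left(-42 + 392\right) = 1028 + 350 = 1378$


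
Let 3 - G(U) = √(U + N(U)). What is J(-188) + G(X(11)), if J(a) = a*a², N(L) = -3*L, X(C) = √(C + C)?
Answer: -6644669 - I*2^(¾)*11^(¼) ≈ -6.6447e+6 - 3.0628*I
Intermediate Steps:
X(C) = √2*√C (X(C) = √(2*C) = √2*√C)
J(a) = a³
G(U) = 3 - √2*√(-U) (G(U) = 3 - √(U - 3*U) = 3 - √(-2*U) = 3 - √2*√(-U))
J(-188) + G(X(11)) = (-188)³ + (3 - √2*√(-√2*√11)) = -6644672 + (3 - √2*√(-√22)) = -6644672 + (3 - √2*I*22^(¼)) = -6644672 + (3 - I*2^(¾)*11^(¼)) = -6644669 - I*2^(¾)*11^(¼)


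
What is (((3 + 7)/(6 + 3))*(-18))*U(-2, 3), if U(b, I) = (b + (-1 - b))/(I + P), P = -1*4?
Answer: -20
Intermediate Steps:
P = -4
U(b, I) = -1/(-4 + I) (U(b, I) = (b + (-1 - b))/(I - 4) = -1/(-4 + I))
(((3 + 7)/(6 + 3))*(-18))*U(-2, 3) = (((3 + 7)/(6 + 3))*(-18))*(-1/(-4 + 3)) = ((10/9)*(-18))*(-1/(-1)) = ((10*(⅑))*(-18))*(-1*(-1)) = ((10/9)*(-18))*1 = -20*1 = -20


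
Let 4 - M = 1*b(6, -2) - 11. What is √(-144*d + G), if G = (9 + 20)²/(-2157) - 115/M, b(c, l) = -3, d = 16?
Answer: I*√43004970362/4314 ≈ 48.071*I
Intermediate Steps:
M = 18 (M = 4 - (1*(-3) - 11) = 4 - (-3 - 11) = 4 - 1*(-14) = 4 + 14 = 18)
G = -87731/12942 (G = (9 + 20)²/(-2157) - 115/18 = 29²*(-1/2157) - 115*1/18 = 841*(-1/2157) - 115/18 = -841/2157 - 115/18 = -87731/12942 ≈ -6.7788)
√(-144*d + G) = √(-144*16 - 87731/12942) = √(-2304 - 87731/12942) = √(-29906099/12942) = I*√43004970362/4314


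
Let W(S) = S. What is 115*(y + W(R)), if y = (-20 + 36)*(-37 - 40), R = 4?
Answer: -141220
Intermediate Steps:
y = -1232 (y = 16*(-77) = -1232)
115*(y + W(R)) = 115*(-1232 + 4) = 115*(-1228) = -141220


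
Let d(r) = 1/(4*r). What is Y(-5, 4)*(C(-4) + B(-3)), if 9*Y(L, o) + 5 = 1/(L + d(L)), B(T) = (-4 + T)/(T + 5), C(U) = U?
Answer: 875/202 ≈ 4.3317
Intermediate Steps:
d(r) = 1/(4*r)
B(T) = (-4 + T)/(5 + T)
Y(L, o) = -5/9 + 1/(9*(L + 1/(4*L)))
Y(-5, 4)*(C(-4) + B(-3)) = ((-5 - 20*(-5)**2 + 4*(-5))/(9*(1 + 4*(-5)**2)))*(-4 + (-4 - 3)/(5 - 3)) = ((-5 - 20*25 - 20)/(9*(1 + 4*25)))*(-4 - 7/2) = ((-5 - 500 - 20)/(9*(1 + 100)))*(-4 + (1/2)*(-7)) = ((1/9)*(-525)/101)*(-4 - 7/2) = ((1/9)*(1/101)*(-525))*(-15/2) = -175/303*(-15/2) = 875/202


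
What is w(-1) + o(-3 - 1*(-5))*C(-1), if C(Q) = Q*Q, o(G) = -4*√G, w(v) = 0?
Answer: -4*√2 ≈ -5.6569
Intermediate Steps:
C(Q) = Q²
w(-1) + o(-3 - 1*(-5))*C(-1) = 0 - 4*√(-3 - 1*(-5))*(-1)² = 0 - 4*√(-3 + 5)*1 = 0 - 4*√2*1 = 0 - 4*√2 = -4*√2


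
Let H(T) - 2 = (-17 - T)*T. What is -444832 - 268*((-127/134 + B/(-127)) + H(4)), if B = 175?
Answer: -53623554/127 ≈ -4.2223e+5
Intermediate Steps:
H(T) = 2 + T*(-17 - T) (H(T) = 2 + (-17 - T)*T = 2 + T*(-17 - T))
-444832 - 268*((-127/134 + B/(-127)) + H(4)) = -444832 - 268*((-127/134 + 175/(-127)) + (2 - 1*4² - 17*4)) = -444832 - 268*((-127*1/134 + 175*(-1/127)) + (2 - 1*16 - 68)) = -444832 - 268*((-127/134 - 175/127) + (2 - 16 - 68)) = -444832 - 268*(-39579/17018 - 82) = -444832 - 268*(-1435055/17018) = -444832 + 2870110/127 = -53623554/127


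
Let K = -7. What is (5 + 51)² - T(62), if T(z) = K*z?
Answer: 3570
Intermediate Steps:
T(z) = -7*z
(5 + 51)² - T(62) = (5 + 51)² - (-7)*62 = 56² - 1*(-434) = 3136 + 434 = 3570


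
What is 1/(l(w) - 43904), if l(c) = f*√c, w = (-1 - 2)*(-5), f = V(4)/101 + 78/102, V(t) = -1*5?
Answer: -8089556216/355163874693529 - 527119*√15/1420655498774116 ≈ -2.2778e-5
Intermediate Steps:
V(t) = -5
f = 1228/1717 (f = -5/101 + 78/102 = -5*1/101 + 78*(1/102) = -5/101 + 13/17 = 1228/1717 ≈ 0.71520)
w = 15 (w = -3*(-5) = 15)
l(c) = 1228*√c/1717
1/(l(w) - 43904) = 1/(1228*√15/1717 - 43904) = 1/(-43904 + 1228*√15/1717)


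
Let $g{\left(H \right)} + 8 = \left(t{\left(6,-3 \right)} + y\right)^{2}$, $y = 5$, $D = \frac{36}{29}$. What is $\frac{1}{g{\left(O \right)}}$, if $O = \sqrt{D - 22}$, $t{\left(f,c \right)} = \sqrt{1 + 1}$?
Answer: $\frac{19}{161} - \frac{10 \sqrt{2}}{161} \approx 0.030173$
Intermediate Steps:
$D = \frac{36}{29}$ ($D = 36 \cdot \frac{1}{29} = \frac{36}{29} \approx 1.2414$)
$t{\left(f,c \right)} = \sqrt{2}$
$O = \frac{i \sqrt{17458}}{29}$ ($O = \sqrt{\frac{36}{29} - 22} = \sqrt{- \frac{602}{29}} = \frac{i \sqrt{17458}}{29} \approx 4.5562 i$)
$g{\left(H \right)} = -8 + \left(5 + \sqrt{2}\right)^{2}$ ($g{\left(H \right)} = -8 + \left(\sqrt{2} + 5\right)^{2} = -8 + \left(5 + \sqrt{2}\right)^{2}$)
$\frac{1}{g{\left(O \right)}} = \frac{1}{19 + 10 \sqrt{2}}$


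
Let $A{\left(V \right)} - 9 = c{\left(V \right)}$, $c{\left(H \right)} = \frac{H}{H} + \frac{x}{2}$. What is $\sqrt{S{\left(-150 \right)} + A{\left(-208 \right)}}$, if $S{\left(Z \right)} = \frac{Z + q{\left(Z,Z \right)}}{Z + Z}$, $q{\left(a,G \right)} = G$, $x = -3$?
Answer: $\frac{\sqrt{38}}{2} \approx 3.0822$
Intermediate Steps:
$c{\left(H \right)} = - \frac{1}{2}$ ($c{\left(H \right)} = \frac{H}{H} - \frac{3}{2} = 1 - \frac{3}{2} = - \frac{1}{2}$)
$A{\left(V \right)} = \frac{17}{2}$ ($A{\left(V \right)} = 9 - \frac{1}{2} = \frac{17}{2}$)
$S{\left(Z \right)} = 1$ ($S{\left(Z \right)} = \frac{Z + Z}{Z + Z} = \frac{2 Z}{2 Z} = 2 Z \frac{1}{2 Z} = 1$)
$\sqrt{S{\left(-150 \right)} + A{\left(-208 \right)}} = \sqrt{1 + \frac{17}{2}} = \sqrt{\frac{19}{2}} = \frac{\sqrt{38}}{2}$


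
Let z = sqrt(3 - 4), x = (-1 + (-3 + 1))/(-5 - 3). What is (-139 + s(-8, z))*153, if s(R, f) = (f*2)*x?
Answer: -21267 + 459*I/4 ≈ -21267.0 + 114.75*I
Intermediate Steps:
x = 3/8 (x = (-1 - 2)/(-8) = -3*(-1/8) = 3/8 ≈ 0.37500)
z = I (z = sqrt(-1) = I ≈ 1.0*I)
s(R, f) = 3*f/4 (s(R, f) = (f*2)*(3/8) = (2*f)*(3/8) = 3*f/4)
(-139 + s(-8, z))*153 = (-139 + 3*I/4)*153 = -21267 + 459*I/4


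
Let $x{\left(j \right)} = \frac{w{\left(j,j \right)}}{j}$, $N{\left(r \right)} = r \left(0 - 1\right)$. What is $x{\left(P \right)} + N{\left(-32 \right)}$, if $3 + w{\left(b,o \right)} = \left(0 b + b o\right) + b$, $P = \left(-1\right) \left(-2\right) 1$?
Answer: $\frac{67}{2} \approx 33.5$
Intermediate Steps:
$P = 2$ ($P = 2 \cdot 1 = 2$)
$N{\left(r \right)} = - r$ ($N{\left(r \right)} = r \left(-1\right) = - r$)
$w{\left(b,o \right)} = -3 + b + b o$ ($w{\left(b,o \right)} = -3 + \left(\left(0 b + b o\right) + b\right) = -3 + \left(\left(0 + b o\right) + b\right) = -3 + \left(b o + b\right) = -3 + \left(b + b o\right) = -3 + b + b o$)
$x{\left(j \right)} = \frac{-3 + j + j^{2}}{j}$ ($x{\left(j \right)} = \frac{-3 + j + j j}{j} = \frac{-3 + j + j^{2}}{j}$)
$x{\left(P \right)} + N{\left(-32 \right)} = \left(1 + 2 - \frac{3}{2}\right) - -32 = \left(1 + 2 - \frac{3}{2}\right) + 32 = \frac{3}{2} + 32 = \frac{67}{2}$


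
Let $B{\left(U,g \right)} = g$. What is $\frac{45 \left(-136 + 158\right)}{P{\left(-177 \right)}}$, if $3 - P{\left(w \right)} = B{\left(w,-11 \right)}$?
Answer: $\frac{495}{7} \approx 70.714$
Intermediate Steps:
$P{\left(w \right)} = 14$ ($P{\left(w \right)} = 3 - -11 = 3 + 11 = 14$)
$\frac{45 \left(-136 + 158\right)}{P{\left(-177 \right)}} = \frac{45 \left(-136 + 158\right)}{14} = 45 \cdot 22 \cdot \frac{1}{14} = 990 \cdot \frac{1}{14} = \frac{495}{7}$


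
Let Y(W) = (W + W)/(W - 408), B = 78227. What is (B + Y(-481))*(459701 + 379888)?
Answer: 58389019701585/889 ≈ 6.5679e+10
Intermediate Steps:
Y(W) = 2*W/(-408 + W) (Y(W) = (2*W)/(-408 + W) = 2*W/(-408 + W))
(B + Y(-481))*(459701 + 379888) = (78227 + 2*(-481)/(-408 - 481))*(459701 + 379888) = (78227 + 2*(-481)/(-889))*839589 = (78227 + 2*(-481)*(-1/889))*839589 = (78227 + 962/889)*839589 = (69544765/889)*839589 = 58389019701585/889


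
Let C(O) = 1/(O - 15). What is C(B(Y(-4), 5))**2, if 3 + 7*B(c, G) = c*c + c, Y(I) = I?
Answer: 49/9216 ≈ 0.0053168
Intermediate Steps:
B(c, G) = -3/7 + c/7 + c**2/7 (B(c, G) = -3/7 + (c*c + c)/7 = -3/7 + (c**2 + c)/7 = -3/7 + (c + c**2)/7 = -3/7 + (c/7 + c**2/7) = -3/7 + c/7 + c**2/7)
C(O) = 1/(-15 + O)
C(B(Y(-4), 5))**2 = (1/(-15 + (-3/7 + (1/7)*(-4) + (1/7)*(-4)**2)))**2 = (1/(-15 + (-3/7 - 4/7 + (1/7)*16)))**2 = (1/(-15 + (-3/7 - 4/7 + 16/7)))**2 = (1/(-15 + 9/7))**2 = (1/(-96/7))**2 = (-7/96)**2 = 49/9216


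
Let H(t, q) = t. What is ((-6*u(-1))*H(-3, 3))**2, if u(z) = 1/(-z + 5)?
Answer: 9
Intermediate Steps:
u(z) = 1/(5 - z)
((-6*u(-1))*H(-3, 3))**2 = (-(-6)/(-5 - 1)*(-3))**2 = (-(-6)/(-6)*(-3))**2 = (-(-6)*(-1)/6*(-3))**2 = (-6*1/6*(-3))**2 = (-1*(-3))**2 = 3**2 = 9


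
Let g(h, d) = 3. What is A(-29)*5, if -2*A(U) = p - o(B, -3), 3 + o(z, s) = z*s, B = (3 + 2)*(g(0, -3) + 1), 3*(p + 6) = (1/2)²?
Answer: -3425/24 ≈ -142.71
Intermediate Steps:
p = -71/12 (p = -6 + (1/2)²/3 = -6 + (½)²/3 = -6 + (⅓)*(¼) = -6 + 1/12 = -71/12 ≈ -5.9167)
B = 20 (B = (3 + 2)*(3 + 1) = 5*4 = 20)
o(z, s) = -3 + s*z (o(z, s) = -3 + z*s = -3 + s*z)
A(U) = -685/24 (A(U) = -(-71/12 - (-3 - 3*20))/2 = -(-71/12 - (-3 - 60))/2 = -(-71/12 - 1*(-63))/2 = -(-71/12 + 63)/2 = -½*685/12 = -685/24)
A(-29)*5 = -685/24*5 = -3425/24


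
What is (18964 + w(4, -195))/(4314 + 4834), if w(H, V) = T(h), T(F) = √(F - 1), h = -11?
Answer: 4741/2287 + I*√3/4574 ≈ 2.073 + 0.00037867*I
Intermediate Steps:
T(F) = √(-1 + F)
w(H, V) = 2*I*√3 (w(H, V) = √(-1 - 11) = √(-12) = 2*I*√3)
(18964 + w(4, -195))/(4314 + 4834) = (18964 + 2*I*√3)/(4314 + 4834) = (18964 + 2*I*√3)/9148 = (18964 + 2*I*√3)*(1/9148) = 4741/2287 + I*√3/4574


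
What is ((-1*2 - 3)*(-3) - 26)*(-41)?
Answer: 451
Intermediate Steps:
((-1*2 - 3)*(-3) - 26)*(-41) = ((-2 - 3)*(-3) - 26)*(-41) = (-5*(-3) - 26)*(-41) = (15 - 26)*(-41) = -11*(-41) = 451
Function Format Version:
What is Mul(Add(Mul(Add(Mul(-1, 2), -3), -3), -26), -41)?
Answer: 451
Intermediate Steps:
Mul(Add(Mul(Add(Mul(-1, 2), -3), -3), -26), -41) = Mul(Add(Mul(Add(-2, -3), -3), -26), -41) = Mul(Add(Mul(-5, -3), -26), -41) = Mul(Add(15, -26), -41) = Mul(-11, -41) = 451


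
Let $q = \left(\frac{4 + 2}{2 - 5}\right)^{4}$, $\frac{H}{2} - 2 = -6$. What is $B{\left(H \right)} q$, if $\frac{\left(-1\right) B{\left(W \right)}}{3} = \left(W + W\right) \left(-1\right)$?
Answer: $-768$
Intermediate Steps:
$H = -8$ ($H = 4 + 2 \left(-6\right) = 4 - 12 = -8$)
$B{\left(W \right)} = 6 W$ ($B{\left(W \right)} = - 3 \left(W + W\right) \left(-1\right) = - 3 \cdot 2 W \left(-1\right) = - 3 \left(- 2 W\right) = 6 W$)
$q = 16$ ($q = \left(\frac{6}{-3}\right)^{4} = \left(6 \left(- \frac{1}{3}\right)\right)^{4} = \left(-2\right)^{4} = 16$)
$B{\left(H \right)} q = 6 \left(-8\right) 16 = \left(-48\right) 16 = -768$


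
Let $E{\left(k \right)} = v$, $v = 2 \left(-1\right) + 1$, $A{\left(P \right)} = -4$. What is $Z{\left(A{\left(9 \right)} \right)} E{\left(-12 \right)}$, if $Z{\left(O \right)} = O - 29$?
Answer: $33$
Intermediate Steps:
$Z{\left(O \right)} = -29 + O$ ($Z{\left(O \right)} = O - 29 = -29 + O$)
$v = -1$ ($v = -2 + 1 = -1$)
$E{\left(k \right)} = -1$
$Z{\left(A{\left(9 \right)} \right)} E{\left(-12 \right)} = \left(-29 - 4\right) \left(-1\right) = \left(-33\right) \left(-1\right) = 33$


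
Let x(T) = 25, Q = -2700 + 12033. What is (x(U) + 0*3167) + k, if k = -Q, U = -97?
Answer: -9308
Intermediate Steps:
Q = 9333
k = -9333 (k = -1*9333 = -9333)
(x(U) + 0*3167) + k = (25 + 0*3167) - 9333 = (25 + 0) - 9333 = 25 - 9333 = -9308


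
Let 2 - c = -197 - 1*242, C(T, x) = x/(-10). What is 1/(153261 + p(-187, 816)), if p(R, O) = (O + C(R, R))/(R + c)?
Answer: 2540/389291287 ≈ 6.5247e-6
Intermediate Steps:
C(T, x) = -x/10 (C(T, x) = x*(-⅒) = -x/10)
c = 441 (c = 2 - (-197 - 1*242) = 2 - (-197 - 242) = 2 - 1*(-439) = 2 + 439 = 441)
p(R, O) = (O - R/10)/(441 + R) (p(R, O) = (O - R/10)/(R + 441) = (O - R/10)/(441 + R))
1/(153261 + p(-187, 816)) = 1/(153261 + (816 - ⅒*(-187))/(441 - 187)) = 1/(153261 + (816 + 187/10)/254) = 1/(153261 + (1/254)*(8347/10)) = 1/(153261 + 8347/2540) = 1/(389291287/2540) = 2540/389291287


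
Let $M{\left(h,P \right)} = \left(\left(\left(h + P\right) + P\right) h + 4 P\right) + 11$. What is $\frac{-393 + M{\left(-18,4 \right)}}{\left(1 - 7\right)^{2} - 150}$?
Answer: $\frac{31}{19} \approx 1.6316$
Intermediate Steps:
$M{\left(h,P \right)} = 11 + 4 P + h \left(h + 2 P\right)$ ($M{\left(h,P \right)} = \left(\left(\left(P + h\right) + P\right) h + 4 P\right) + 11 = \left(\left(h + 2 P\right) h + 4 P\right) + 11 = \left(h \left(h + 2 P\right) + 4 P\right) + 11 = \left(4 P + h \left(h + 2 P\right)\right) + 11 = 11 + 4 P + h \left(h + 2 P\right)$)
$\frac{-393 + M{\left(-18,4 \right)}}{\left(1 - 7\right)^{2} - 150} = \frac{-393 + \left(11 + \left(-18\right)^{2} + 4 \cdot 4 + 2 \cdot 4 \left(-18\right)\right)}{\left(1 - 7\right)^{2} - 150} = \frac{-393 + \left(11 + 324 + 16 - 144\right)}{\left(-6\right)^{2} - 150} = \frac{-393 + 207}{36 - 150} = - \frac{186}{-114} = \left(-186\right) \left(- \frac{1}{114}\right) = \frac{31}{19}$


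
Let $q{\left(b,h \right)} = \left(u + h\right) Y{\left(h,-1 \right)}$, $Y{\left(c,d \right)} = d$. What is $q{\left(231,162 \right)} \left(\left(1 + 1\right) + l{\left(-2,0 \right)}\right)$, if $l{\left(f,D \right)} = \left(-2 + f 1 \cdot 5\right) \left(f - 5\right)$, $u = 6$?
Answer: $-14448$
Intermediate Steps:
$q{\left(b,h \right)} = -6 - h$ ($q{\left(b,h \right)} = \left(6 + h\right) \left(-1\right) = -6 - h$)
$l{\left(f,D \right)} = \left(-5 + f\right) \left(-2 + 5 f\right)$ ($l{\left(f,D \right)} = \left(-2 + f 5\right) \left(-5 + f\right) = \left(-2 + 5 f\right) \left(-5 + f\right) = \left(-5 + f\right) \left(-2 + 5 f\right)$)
$q{\left(231,162 \right)} \left(\left(1 + 1\right) + l{\left(-2,0 \right)}\right) = \left(-6 - 162\right) \left(\left(1 + 1\right) + \left(10 - -54 + 5 \left(-2\right)^{2}\right)\right) = \left(-6 - 162\right) \left(2 + \left(10 + 54 + 5 \cdot 4\right)\right) = - 168 \left(2 + \left(10 + 54 + 20\right)\right) = - 168 \left(2 + 84\right) = \left(-168\right) 86 = -14448$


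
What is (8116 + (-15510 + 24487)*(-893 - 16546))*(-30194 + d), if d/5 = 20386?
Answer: -11229681632232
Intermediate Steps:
d = 101930 (d = 5*20386 = 101930)
(8116 + (-15510 + 24487)*(-893 - 16546))*(-30194 + d) = (8116 + (-15510 + 24487)*(-893 - 16546))*(-30194 + 101930) = (8116 + 8977*(-17439))*71736 = (8116 - 156549903)*71736 = -156541787*71736 = -11229681632232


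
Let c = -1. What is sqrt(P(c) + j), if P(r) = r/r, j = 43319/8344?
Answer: sqrt(107769018)/4172 ≈ 2.4883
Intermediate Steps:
j = 43319/8344 (j = 43319*(1/8344) = 43319/8344 ≈ 5.1916)
P(r) = 1
sqrt(P(c) + j) = sqrt(1 + 43319/8344) = sqrt(51663/8344) = sqrt(107769018)/4172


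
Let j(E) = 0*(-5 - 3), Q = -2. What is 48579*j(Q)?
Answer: 0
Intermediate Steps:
j(E) = 0 (j(E) = 0*(-8) = 0)
48579*j(Q) = 48579*0 = 0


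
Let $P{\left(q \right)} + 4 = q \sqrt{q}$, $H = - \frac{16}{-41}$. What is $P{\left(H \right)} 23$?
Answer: $-92 + \frac{1472 \sqrt{41}}{1681} \approx -86.393$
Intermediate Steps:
$H = \frac{16}{41}$ ($H = \left(-16\right) \left(- \frac{1}{41}\right) = \frac{16}{41} \approx 0.39024$)
$P{\left(q \right)} = -4 + q^{\frac{3}{2}}$ ($P{\left(q \right)} = -4 + q \sqrt{q} = -4 + q^{\frac{3}{2}}$)
$P{\left(H \right)} 23 = \left(-4 + \left(\frac{16}{41}\right)^{\frac{3}{2}}\right) 23 = \left(-4 + \frac{64 \sqrt{41}}{1681}\right) 23 = -92 + \frac{1472 \sqrt{41}}{1681}$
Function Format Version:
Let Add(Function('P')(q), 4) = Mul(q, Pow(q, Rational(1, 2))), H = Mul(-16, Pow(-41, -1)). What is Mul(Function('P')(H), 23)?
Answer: Add(-92, Mul(Rational(1472, 1681), Pow(41, Rational(1, 2)))) ≈ -86.393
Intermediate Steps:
H = Rational(16, 41) (H = Mul(-16, Rational(-1, 41)) = Rational(16, 41) ≈ 0.39024)
Function('P')(q) = Add(-4, Pow(q, Rational(3, 2))) (Function('P')(q) = Add(-4, Mul(q, Pow(q, Rational(1, 2)))) = Add(-4, Pow(q, Rational(3, 2))))
Mul(Function('P')(H), 23) = Mul(Add(-4, Pow(Rational(16, 41), Rational(3, 2))), 23) = Mul(Add(-4, Mul(Rational(64, 1681), Pow(41, Rational(1, 2)))), 23) = Add(-92, Mul(Rational(1472, 1681), Pow(41, Rational(1, 2))))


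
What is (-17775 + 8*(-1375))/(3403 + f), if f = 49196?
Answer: -28775/52599 ≈ -0.54706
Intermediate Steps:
(-17775 + 8*(-1375))/(3403 + f) = (-17775 + 8*(-1375))/(3403 + 49196) = (-17775 - 11000)/52599 = -28775*1/52599 = -28775/52599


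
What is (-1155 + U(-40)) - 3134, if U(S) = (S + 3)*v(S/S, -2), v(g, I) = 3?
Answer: -4400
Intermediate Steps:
U(S) = 9 + 3*S (U(S) = (S + 3)*3 = (3 + S)*3 = 9 + 3*S)
(-1155 + U(-40)) - 3134 = (-1155 + (9 + 3*(-40))) - 3134 = (-1155 + (9 - 120)) - 3134 = (-1155 - 111) - 3134 = -1266 - 3134 = -4400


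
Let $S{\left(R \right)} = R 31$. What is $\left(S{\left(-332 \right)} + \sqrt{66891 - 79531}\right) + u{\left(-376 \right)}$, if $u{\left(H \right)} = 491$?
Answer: $-9801 + 4 i \sqrt{790} \approx -9801.0 + 112.43 i$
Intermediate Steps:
$S{\left(R \right)} = 31 R$
$\left(S{\left(-332 \right)} + \sqrt{66891 - 79531}\right) + u{\left(-376 \right)} = \left(31 \left(-332\right) + \sqrt{66891 - 79531}\right) + 491 = \left(-10292 + \sqrt{-12640}\right) + 491 = \left(-10292 + 4 i \sqrt{790}\right) + 491 = -9801 + 4 i \sqrt{790}$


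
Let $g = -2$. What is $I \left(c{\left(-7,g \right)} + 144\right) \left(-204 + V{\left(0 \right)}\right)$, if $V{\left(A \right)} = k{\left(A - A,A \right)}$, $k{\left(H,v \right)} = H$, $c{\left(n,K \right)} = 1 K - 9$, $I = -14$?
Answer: $379848$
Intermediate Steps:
$c{\left(n,K \right)} = -9 + K$ ($c{\left(n,K \right)} = K - 9 = -9 + K$)
$V{\left(A \right)} = 0$ ($V{\left(A \right)} = A - A = 0$)
$I \left(c{\left(-7,g \right)} + 144\right) \left(-204 + V{\left(0 \right)}\right) = - 14 \left(\left(-9 - 2\right) + 144\right) \left(-204 + 0\right) = - 14 \left(-11 + 144\right) \left(-204\right) = - 14 \cdot 133 \left(-204\right) = \left(-14\right) \left(-27132\right) = 379848$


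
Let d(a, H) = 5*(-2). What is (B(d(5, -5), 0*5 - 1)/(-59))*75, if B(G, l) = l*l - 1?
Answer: 0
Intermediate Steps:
d(a, H) = -10
B(G, l) = -1 + l² (B(G, l) = l² - 1 = -1 + l²)
(B(d(5, -5), 0*5 - 1)/(-59))*75 = ((-1 + (0*5 - 1)²)/(-59))*75 = ((-1 + (0 - 1)²)*(-1/59))*75 = ((-1 + (-1)²)*(-1/59))*75 = ((-1 + 1)*(-1/59))*75 = (0*(-1/59))*75 = 0*75 = 0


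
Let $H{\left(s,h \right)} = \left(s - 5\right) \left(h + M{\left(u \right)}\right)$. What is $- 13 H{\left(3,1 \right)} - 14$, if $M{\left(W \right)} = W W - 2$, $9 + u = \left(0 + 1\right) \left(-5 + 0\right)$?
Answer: $5056$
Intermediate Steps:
$u = -14$ ($u = -9 + \left(0 + 1\right) \left(-5 + 0\right) = -9 + 1 \left(-5\right) = -9 - 5 = -14$)
$M{\left(W \right)} = -2 + W^{2}$ ($M{\left(W \right)} = W^{2} - 2 = -2 + W^{2}$)
$H{\left(s,h \right)} = \left(-5 + s\right) \left(194 + h\right)$ ($H{\left(s,h \right)} = \left(s - 5\right) \left(h - \left(2 - \left(-14\right)^{2}\right)\right) = \left(-5 + s\right) \left(h + \left(-2 + 196\right)\right) = \left(-5 + s\right) \left(h + 194\right) = \left(-5 + s\right) \left(194 + h\right)$)
$- 13 H{\left(3,1 \right)} - 14 = - 13 \left(-970 - 5 + 194 \cdot 3 + 1 \cdot 3\right) - 14 = - 13 \left(-970 - 5 + 582 + 3\right) - 14 = \left(-13\right) \left(-390\right) - 14 = 5070 - 14 = 5056$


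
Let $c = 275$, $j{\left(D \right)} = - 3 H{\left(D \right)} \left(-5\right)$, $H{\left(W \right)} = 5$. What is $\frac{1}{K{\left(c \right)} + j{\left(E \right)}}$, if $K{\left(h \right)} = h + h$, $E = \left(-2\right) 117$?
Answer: $\frac{1}{625} \approx 0.0016$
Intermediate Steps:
$E = -234$
$j{\left(D \right)} = 75$ ($j{\left(D \right)} = \left(-3\right) 5 \left(-5\right) = \left(-15\right) \left(-5\right) = 75$)
$K{\left(h \right)} = 2 h$
$\frac{1}{K{\left(c \right)} + j{\left(E \right)}} = \frac{1}{2 \cdot 275 + 75} = \frac{1}{550 + 75} = \frac{1}{625}$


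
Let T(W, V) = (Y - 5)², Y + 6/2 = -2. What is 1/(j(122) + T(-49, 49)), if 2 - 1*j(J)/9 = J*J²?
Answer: -1/16342514 ≈ -6.1190e-8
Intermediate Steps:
Y = -5 (Y = -3 - 2 = -5)
T(W, V) = 100 (T(W, V) = (-5 - 5)² = (-10)² = 100)
j(J) = 18 - 9*J³ (j(J) = 18 - 9*J*J² = 18 - 9*J³)
1/(j(122) + T(-49, 49)) = 1/((18 - 9*122³) + 100) = 1/((18 - 9*1815848) + 100) = 1/((18 - 16342632) + 100) = 1/(-16342614 + 100) = 1/(-16342514) = -1/16342514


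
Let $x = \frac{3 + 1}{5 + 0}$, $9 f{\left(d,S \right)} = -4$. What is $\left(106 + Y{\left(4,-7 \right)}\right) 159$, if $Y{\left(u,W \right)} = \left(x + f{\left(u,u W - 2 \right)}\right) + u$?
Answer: $\frac{263198}{15} \approx 17547.0$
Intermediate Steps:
$f{\left(d,S \right)} = - \frac{4}{9}$ ($f{\left(d,S \right)} = \frac{1}{9} \left(-4\right) = - \frac{4}{9}$)
$x = \frac{4}{5} \approx 0.8$
$Y{\left(u,W \right)} = \frac{16}{45} + u$ ($Y{\left(u,W \right)} = \left(\frac{4}{5} - \frac{4}{9}\right) + u = \frac{16}{45} + u$)
$\left(106 + Y{\left(4,-7 \right)}\right) 159 = \left(106 + \left(\frac{16}{45} + 4\right)\right) 159 = \left(106 + \frac{196}{45}\right) 159 = \frac{4966}{45} \cdot 159 = \frac{263198}{15}$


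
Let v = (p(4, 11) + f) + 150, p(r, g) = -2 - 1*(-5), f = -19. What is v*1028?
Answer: 137752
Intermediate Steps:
p(r, g) = 3 (p(r, g) = -2 + 5 = 3)
v = 134 (v = (3 - 19) + 150 = -16 + 150 = 134)
v*1028 = 134*1028 = 137752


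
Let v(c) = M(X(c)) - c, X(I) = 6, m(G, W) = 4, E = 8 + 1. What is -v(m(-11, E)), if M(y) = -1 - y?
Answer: 11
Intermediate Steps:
E = 9
v(c) = -7 - c (v(c) = (-1 - 1*6) - c = (-1 - 6) - c = -7 - c)
-v(m(-11, E)) = -(-7 - 1*4) = -(-7 - 4) = -1*(-11) = 11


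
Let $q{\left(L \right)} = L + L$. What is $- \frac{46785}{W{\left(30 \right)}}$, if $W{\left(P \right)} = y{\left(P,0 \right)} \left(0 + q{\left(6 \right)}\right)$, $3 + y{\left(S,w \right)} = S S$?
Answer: $- \frac{15595}{3588} \approx -4.3464$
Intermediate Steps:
$y{\left(S,w \right)} = -3 + S^{2}$ ($y{\left(S,w \right)} = -3 + S S = -3 + S^{2}$)
$q{\left(L \right)} = 2 L$
$W{\left(P \right)} = -36 + 12 P^{2}$ ($W{\left(P \right)} = \left(-3 + P^{2}\right) \left(0 + 2 \cdot 6\right) = \left(-3 + P^{2}\right) \left(0 + 12\right) = \left(-3 + P^{2}\right) 12 = -36 + 12 P^{2}$)
$- \frac{46785}{W{\left(30 \right)}} = - \frac{46785}{-36 + 12 \cdot 30^{2}} = - \frac{46785}{-36 + 12 \cdot 900} = - \frac{46785}{-36 + 10800} = - \frac{46785}{10764} = \left(-46785\right) \frac{1}{10764} = - \frac{15595}{3588}$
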